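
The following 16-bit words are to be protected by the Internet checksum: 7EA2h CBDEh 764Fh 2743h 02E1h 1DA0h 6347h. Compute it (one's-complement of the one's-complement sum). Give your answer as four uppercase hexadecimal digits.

One's-complement addition (fold any carry out of bit 15 back into bit 0):
  0x7EA2 + 0xCBDE = 0x14A80 → wrap carry → 0x4A81
  0x4A81 + 0x764F = 0x0C0D0
  0xC0D0 + 0x2743 = 0x0E813
  0xE813 + 0x02E1 = 0x0EAF4
  0xEAF4 + 0x1DA0 = 0x10894 → wrap carry → 0x0895
  0x0895 + 0x6347 = 0x06BDC
One's-complement sum = 0x6BDC.
Checksum = ~0x6BDC & 0xFFFF = 0x9423.

9423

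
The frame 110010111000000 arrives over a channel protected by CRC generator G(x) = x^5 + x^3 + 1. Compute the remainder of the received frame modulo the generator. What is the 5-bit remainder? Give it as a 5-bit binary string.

Modulo-2 division of 110010111000000 by 101001:
  pos 0: 110010 XOR 101001 = 011011
  pos 1: 110111 XOR 101001 = 011110
  pos 2: 111101 XOR 101001 = 010100
  pos 3: 101001 XOR 101001 = 000000
Remainder = 00000 (zero — the frame passes the CRC check).

00000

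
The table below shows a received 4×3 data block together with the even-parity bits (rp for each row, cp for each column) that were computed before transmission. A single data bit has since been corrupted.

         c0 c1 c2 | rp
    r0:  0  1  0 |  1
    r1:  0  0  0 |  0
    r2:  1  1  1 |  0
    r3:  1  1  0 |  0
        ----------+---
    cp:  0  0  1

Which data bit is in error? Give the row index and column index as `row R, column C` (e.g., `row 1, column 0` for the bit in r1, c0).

Recompute each row's even parity and compare to rp:
  r0: data parity 1, sent rp 1 → ok
  r1: data parity 0, sent rp 0 → ok
  r2: data parity 1, sent rp 0 → mismatch
  r3: data parity 0, sent rp 0 → ok
Recompute each column's even parity and compare to cp:
  c0: data parity 0, sent cp 0 → ok
  c1: data parity 1, sent cp 0 → mismatch
  c2: data parity 1, sent cp 1 → ok
Exactly one row (r2) and one column (c1) fail → the flipped bit is at their intersection.

row 2, column 1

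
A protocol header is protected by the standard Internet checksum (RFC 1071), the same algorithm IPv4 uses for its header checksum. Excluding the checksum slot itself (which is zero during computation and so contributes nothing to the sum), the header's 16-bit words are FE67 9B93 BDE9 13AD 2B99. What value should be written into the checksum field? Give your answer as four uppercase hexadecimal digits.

One's-complement addition (fold any carry out of bit 15 back into bit 0):
  0xFE67 + 0x9B93 = 0x199FA → wrap carry → 0x99FB
  0x99FB + 0xBDE9 = 0x157E4 → wrap carry → 0x57E5
  0x57E5 + 0x13AD = 0x06B92
  0x6B92 + 0x2B99 = 0x0972B
One's-complement sum = 0x972B.
Checksum = ~0x972B & 0xFFFF = 0x68D4.

68D4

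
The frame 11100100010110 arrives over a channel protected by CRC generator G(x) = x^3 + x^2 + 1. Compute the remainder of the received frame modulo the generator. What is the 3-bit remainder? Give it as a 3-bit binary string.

001

Modulo-2 division of 11100100010110 by 1101:
  pos 0: 1110 XOR 1101 = 0011
  pos 2: 1101 XOR 1101 = 0000
  pos 9: 1011 XOR 1101 = 0110
  pos 10: 1100 XOR 1101 = 0001
Remainder = 001 (nonzero — an error is detected).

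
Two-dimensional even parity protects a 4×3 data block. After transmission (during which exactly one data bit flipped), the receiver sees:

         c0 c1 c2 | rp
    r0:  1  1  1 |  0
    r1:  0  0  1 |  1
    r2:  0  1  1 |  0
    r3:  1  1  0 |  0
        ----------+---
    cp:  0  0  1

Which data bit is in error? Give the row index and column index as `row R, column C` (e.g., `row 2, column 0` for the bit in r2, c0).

Recompute each row's even parity and compare to rp:
  r0: data parity 1, sent rp 0 → mismatch
  r1: data parity 1, sent rp 1 → ok
  r2: data parity 0, sent rp 0 → ok
  r3: data parity 0, sent rp 0 → ok
Recompute each column's even parity and compare to cp:
  c0: data parity 0, sent cp 0 → ok
  c1: data parity 1, sent cp 0 → mismatch
  c2: data parity 1, sent cp 1 → ok
Exactly one row (r0) and one column (c1) fail → the flipped bit is at their intersection.

row 0, column 1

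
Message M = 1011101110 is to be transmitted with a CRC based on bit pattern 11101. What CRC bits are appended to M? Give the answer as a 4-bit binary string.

Append 4 zeros: 10111011100000. Divide by 11101 (XOR where the leading bit is 1):
  pos 0: 10111 XOR 11101 = 01010
  pos 1: 10100 XOR 11101 = 01001
  pos 2: 10011 XOR 11101 = 01110
  pos 3: 11101 XOR 11101 = 00000
  pos 8: 10000 XOR 11101 = 01101
  pos 9: 11010 XOR 11101 = 00111
Remainder (last 4 bits) = 0111. This is the CRC / FCS.

0111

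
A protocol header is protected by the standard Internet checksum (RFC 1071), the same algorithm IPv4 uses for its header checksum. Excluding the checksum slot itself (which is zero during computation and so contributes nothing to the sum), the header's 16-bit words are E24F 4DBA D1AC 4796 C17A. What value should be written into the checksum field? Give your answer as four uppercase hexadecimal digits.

One's-complement addition (fold any carry out of bit 15 back into bit 0):
  0xE24F + 0x4DBA = 0x13009 → wrap carry → 0x300A
  0x300A + 0xD1AC = 0x101B6 → wrap carry → 0x01B7
  0x01B7 + 0x4796 = 0x0494D
  0x494D + 0xC17A = 0x10AC7 → wrap carry → 0x0AC8
One's-complement sum = 0x0AC8.
Checksum = ~0x0AC8 & 0xFFFF = 0xF537.

F537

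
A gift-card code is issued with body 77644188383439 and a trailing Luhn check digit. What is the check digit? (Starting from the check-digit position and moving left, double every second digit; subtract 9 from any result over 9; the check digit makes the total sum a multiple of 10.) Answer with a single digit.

0

Partial digits right→left: 9 3 4 3 8 3 8 8 1 4 4 6 7 7
Double every second digit counting from the check-digit position (so the 1st, 3rd, 5th, ... of the partial from the right).
  doubled (with −9 where >9): 9 8 7 7 2 8 5 → sum 46
  kept as-is: 3 3 3 8 4 6 7 → sum 34
Total = 46 + 34 = 80.
Check digit = (10 − (80 mod 10)) mod 10 = 0.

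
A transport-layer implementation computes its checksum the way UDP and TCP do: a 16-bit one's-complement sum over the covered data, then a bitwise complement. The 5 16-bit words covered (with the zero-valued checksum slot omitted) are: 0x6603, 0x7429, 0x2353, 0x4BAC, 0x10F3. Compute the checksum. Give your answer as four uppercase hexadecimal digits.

One's-complement addition (fold any carry out of bit 15 back into bit 0):
  0x6603 + 0x7429 = 0x0DA2C
  0xDA2C + 0x2353 = 0x0FD7F
  0xFD7F + 0x4BAC = 0x1492B → wrap carry → 0x492C
  0x492C + 0x10F3 = 0x05A1F
One's-complement sum = 0x5A1F.
Checksum = ~0x5A1F & 0xFFFF = 0xA5E0.

A5E0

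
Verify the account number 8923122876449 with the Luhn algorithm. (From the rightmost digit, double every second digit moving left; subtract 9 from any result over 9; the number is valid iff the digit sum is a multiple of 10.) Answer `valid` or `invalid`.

From the right, keep odd positions and double even positions (subtract 9 from any doubled value over 9):
  doubled (positions 2,4,...): 8 3 7 4 6 9 → sum 37
  kept (positions 1,3,...): 9 4 7 2 1 2 8 → sum 33
Total = 70.
70 mod 10 = 0, so the number is valid.

valid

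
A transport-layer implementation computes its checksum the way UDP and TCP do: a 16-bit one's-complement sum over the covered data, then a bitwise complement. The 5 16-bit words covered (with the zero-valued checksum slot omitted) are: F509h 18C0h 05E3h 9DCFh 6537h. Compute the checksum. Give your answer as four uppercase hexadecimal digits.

E94B

One's-complement addition (fold any carry out of bit 15 back into bit 0):
  0xF509 + 0x18C0 = 0x10DC9 → wrap carry → 0x0DCA
  0x0DCA + 0x05E3 = 0x013AD
  0x13AD + 0x9DCF = 0x0B17C
  0xB17C + 0x6537 = 0x116B3 → wrap carry → 0x16B4
One's-complement sum = 0x16B4.
Checksum = ~0x16B4 & 0xFFFF = 0xE94B.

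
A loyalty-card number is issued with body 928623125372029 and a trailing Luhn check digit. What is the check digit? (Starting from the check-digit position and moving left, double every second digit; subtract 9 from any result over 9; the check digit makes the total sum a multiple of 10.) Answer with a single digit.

Partial digits right→left: 9 2 0 2 7 3 5 2 1 3 2 6 8 2 9
Double every second digit counting from the check-digit position (so the 1st, 3rd, 5th, ... of the partial from the right).
  doubled (with −9 where >9): 9 0 5 1 2 4 7 9 → sum 37
  kept as-is: 2 2 3 2 3 6 2 → sum 20
Total = 37 + 20 = 57.
Check digit = (10 − (57 mod 10)) mod 10 = 3.

3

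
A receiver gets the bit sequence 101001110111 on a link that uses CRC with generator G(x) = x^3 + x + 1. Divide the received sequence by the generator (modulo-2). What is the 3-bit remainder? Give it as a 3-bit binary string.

001

Modulo-2 division of 101001110111 by 1011:
  pos 0: 1010 XOR 1011 = 0001
  pos 3: 1011 XOR 1011 = 0000
  pos 7: 1011 XOR 1011 = 0000
Remainder = 001 (nonzero — an error is detected).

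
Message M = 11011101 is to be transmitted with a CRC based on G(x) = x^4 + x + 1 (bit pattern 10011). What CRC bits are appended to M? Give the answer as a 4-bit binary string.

1000

Append 4 zeros: 110111010000. Divide by 10011 (XOR where the leading bit is 1):
  pos 0: 11011 XOR 10011 = 01000
  pos 1: 10001 XOR 10011 = 00010
  pos 4: 10010 XOR 10011 = 00001
Remainder (last 4 bits) = 1000. This is the CRC / FCS.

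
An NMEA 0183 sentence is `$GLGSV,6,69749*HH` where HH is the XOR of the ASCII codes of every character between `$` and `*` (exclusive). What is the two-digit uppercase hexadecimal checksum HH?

XOR the ASCII codes of the payload characters:
  'G' = 0x47 → acc = 0x47
  'L' = 0x4C → acc = 0x0B
  'G' = 0x47 → acc = 0x4C
  'S' = 0x53 → acc = 0x1F
  'V' = 0x56 → acc = 0x49
  ',' = 0x2C → acc = 0x65
  '6' = 0x36 → acc = 0x53
  ',' = 0x2C → acc = 0x7F
  '6' = 0x36 → acc = 0x49
  '9' = 0x39 → acc = 0x70
  '7' = 0x37 → acc = 0x47
  '4' = 0x34 → acc = 0x73
  '9' = 0x39 → acc = 0x4A
Checksum = 0x4A.

4A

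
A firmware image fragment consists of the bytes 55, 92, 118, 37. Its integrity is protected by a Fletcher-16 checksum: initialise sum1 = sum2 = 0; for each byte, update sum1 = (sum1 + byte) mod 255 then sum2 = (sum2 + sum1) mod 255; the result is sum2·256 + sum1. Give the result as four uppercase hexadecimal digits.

Running sums (mod 255):
  after byte 0 (55): sum1=55, sum2=55
  after byte 1 (92): sum1=147, sum2=202
  after byte 2 (118): sum1=10, sum2=212
  after byte 3 (37): sum1=47, sum2=4
Checksum = sum2·256 + sum1 = 4·256 + 47 = 1071 = 0x042F.

042F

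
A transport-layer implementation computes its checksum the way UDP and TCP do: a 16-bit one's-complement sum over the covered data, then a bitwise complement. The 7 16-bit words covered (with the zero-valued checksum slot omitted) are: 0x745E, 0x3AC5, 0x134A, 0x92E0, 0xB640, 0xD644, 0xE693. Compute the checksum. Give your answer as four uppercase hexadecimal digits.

3798

One's-complement addition (fold any carry out of bit 15 back into bit 0):
  0x745E + 0x3AC5 = 0x0AF23
  0xAF23 + 0x134A = 0x0C26D
  0xC26D + 0x92E0 = 0x1554D → wrap carry → 0x554E
  0x554E + 0xB640 = 0x10B8E → wrap carry → 0x0B8F
  0x0B8F + 0xD644 = 0x0E1D3
  0xE1D3 + 0xE693 = 0x1C866 → wrap carry → 0xC867
One's-complement sum = 0xC867.
Checksum = ~0xC867 & 0xFFFF = 0x3798.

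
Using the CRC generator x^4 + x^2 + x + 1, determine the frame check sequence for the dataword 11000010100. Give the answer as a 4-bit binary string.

Append 4 zeros: 110000101000000. Divide by 10111 (XOR where the leading bit is 1):
  pos 0: 11000 XOR 10111 = 01111
  pos 1: 11110 XOR 10111 = 01001
  pos 2: 10011 XOR 10111 = 00100
  pos 4: 10001 XOR 10111 = 00110
  pos 6: 11000 XOR 10111 = 01111
  pos 7: 11110 XOR 10111 = 01001
  pos 8: 10010 XOR 10111 = 00101
  pos 10: 10100 XOR 10111 = 00011
Remainder (last 4 bits) = 0011. This is the CRC / FCS.

0011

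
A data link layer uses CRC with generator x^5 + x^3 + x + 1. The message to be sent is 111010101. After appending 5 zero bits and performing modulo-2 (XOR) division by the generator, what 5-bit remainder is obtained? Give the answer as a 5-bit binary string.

Append 5 zeros: 11101010100000. Divide by 101011 (XOR where the leading bit is 1):
  pos 0: 111010 XOR 101011 = 010001
  pos 1: 100011 XOR 101011 = 001000
  pos 3: 100001 XOR 101011 = 001010
  pos 5: 101000 XOR 101011 = 000011
Remainder (last 5 bits) = 11000. This is the CRC / FCS.

11000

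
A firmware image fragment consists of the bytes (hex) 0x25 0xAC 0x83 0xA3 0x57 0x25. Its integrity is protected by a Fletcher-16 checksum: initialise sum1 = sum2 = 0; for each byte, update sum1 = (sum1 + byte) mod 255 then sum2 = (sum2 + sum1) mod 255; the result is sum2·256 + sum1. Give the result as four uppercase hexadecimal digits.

Running sums (mod 255):
  after byte 0 (0x25): sum1=37, sum2=37
  after byte 1 (0xAC): sum1=209, sum2=246
  after byte 2 (0x83): sum1=85, sum2=76
  after byte 3 (0xA3): sum1=248, sum2=69
  after byte 4 (0x57): sum1=80, sum2=149
  after byte 5 (0x25): sum1=117, sum2=11
Checksum = sum2·256 + sum1 = 11·256 + 117 = 2933 = 0x0B75.

0B75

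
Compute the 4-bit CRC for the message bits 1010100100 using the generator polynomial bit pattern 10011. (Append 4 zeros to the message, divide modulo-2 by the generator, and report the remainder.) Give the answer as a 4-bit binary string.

0101

Append 4 zeros: 10101001000000. Divide by 10011 (XOR where the leading bit is 1):
  pos 0: 10101 XOR 10011 = 00110
  pos 2: 11000 XOR 10011 = 01011
  pos 3: 10111 XOR 10011 = 00100
  pos 5: 10000 XOR 10011 = 00011
  pos 8: 11000 XOR 10011 = 01011
  pos 9: 10110 XOR 10011 = 00101
Remainder (last 4 bits) = 0101. This is the CRC / FCS.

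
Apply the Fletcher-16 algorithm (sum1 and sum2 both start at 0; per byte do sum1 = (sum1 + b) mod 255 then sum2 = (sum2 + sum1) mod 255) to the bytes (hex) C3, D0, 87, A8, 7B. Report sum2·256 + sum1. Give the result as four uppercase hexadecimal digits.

Running sums (mod 255):
  after byte 0 (C3): sum1=195, sum2=195
  after byte 1 (D0): sum1=148, sum2=88
  after byte 2 (87): sum1=28, sum2=116
  after byte 3 (A8): sum1=196, sum2=57
  after byte 4 (7B): sum1=64, sum2=121
Checksum = sum2·256 + sum1 = 121·256 + 64 = 31040 = 0x7940.

7940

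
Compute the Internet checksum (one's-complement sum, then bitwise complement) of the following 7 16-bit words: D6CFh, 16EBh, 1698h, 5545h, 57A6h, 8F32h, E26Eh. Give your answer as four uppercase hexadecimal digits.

One's-complement addition (fold any carry out of bit 15 back into bit 0):
  0xD6CF + 0x16EB = 0x0EDBA
  0xEDBA + 0x1698 = 0x10452 → wrap carry → 0x0453
  0x0453 + 0x5545 = 0x05998
  0x5998 + 0x57A6 = 0x0B13E
  0xB13E + 0x8F32 = 0x14070 → wrap carry → 0x4071
  0x4071 + 0xE26E = 0x122DF → wrap carry → 0x22E0
One's-complement sum = 0x22E0.
Checksum = ~0x22E0 & 0xFFFF = 0xDD1F.

DD1F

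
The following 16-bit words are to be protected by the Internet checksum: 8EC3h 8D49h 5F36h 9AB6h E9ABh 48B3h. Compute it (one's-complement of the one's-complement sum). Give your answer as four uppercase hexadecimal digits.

One's-complement addition (fold any carry out of bit 15 back into bit 0):
  0x8EC3 + 0x8D49 = 0x11C0C → wrap carry → 0x1C0D
  0x1C0D + 0x5F36 = 0x07B43
  0x7B43 + 0x9AB6 = 0x115F9 → wrap carry → 0x15FA
  0x15FA + 0xE9AB = 0x0FFA5
  0xFFA5 + 0x48B3 = 0x14858 → wrap carry → 0x4859
One's-complement sum = 0x4859.
Checksum = ~0x4859 & 0xFFFF = 0xB7A6.

B7A6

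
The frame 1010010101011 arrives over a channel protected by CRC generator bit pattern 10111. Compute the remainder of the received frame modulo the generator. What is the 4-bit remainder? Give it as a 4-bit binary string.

0010

Modulo-2 division of 1010010101011 by 10111:
  pos 0: 10100 XOR 10111 = 00011
  pos 3: 11101 XOR 10111 = 01010
  pos 4: 10100 XOR 10111 = 00011
  pos 7: 11101 XOR 10111 = 01010
  pos 8: 10101 XOR 10111 = 00010
Remainder = 0010 (nonzero — an error is detected).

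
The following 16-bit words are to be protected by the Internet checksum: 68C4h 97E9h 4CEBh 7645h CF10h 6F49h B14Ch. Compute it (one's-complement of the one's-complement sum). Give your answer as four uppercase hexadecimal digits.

One's-complement addition (fold any carry out of bit 15 back into bit 0):
  0x68C4 + 0x97E9 = 0x100AD → wrap carry → 0x00AE
  0x00AE + 0x4CEB = 0x04D99
  0x4D99 + 0x7645 = 0x0C3DE
  0xC3DE + 0xCF10 = 0x192EE → wrap carry → 0x92EF
  0x92EF + 0x6F49 = 0x10238 → wrap carry → 0x0239
  0x0239 + 0xB14C = 0x0B385
One's-complement sum = 0xB385.
Checksum = ~0xB385 & 0xFFFF = 0x4C7A.

4C7A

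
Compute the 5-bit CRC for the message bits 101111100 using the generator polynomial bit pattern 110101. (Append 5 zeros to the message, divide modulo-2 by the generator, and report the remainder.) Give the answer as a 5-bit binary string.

Append 5 zeros: 10111110000000. Divide by 110101 (XOR where the leading bit is 1):
  pos 0: 101111 XOR 110101 = 011010
  pos 1: 110101 XOR 110101 = 000000
Remainder (last 5 bits) = 00000. This is the CRC / FCS.

00000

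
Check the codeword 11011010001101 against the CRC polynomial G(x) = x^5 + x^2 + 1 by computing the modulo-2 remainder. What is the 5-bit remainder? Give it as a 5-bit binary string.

Modulo-2 division of 11011010001101 by 100101:
  pos 0: 110110 XOR 100101 = 010011
  pos 1: 100111 XOR 100101 = 000010
  pos 5: 100001 XOR 100101 = 000100
  pos 8: 100101 XOR 100101 = 000000
Remainder = 00000 (zero — the frame passes the CRC check).

00000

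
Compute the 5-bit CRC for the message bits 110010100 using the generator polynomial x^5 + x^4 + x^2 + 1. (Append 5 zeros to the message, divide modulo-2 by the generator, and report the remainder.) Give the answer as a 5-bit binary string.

00011

Append 5 zeros: 11001010000000. Divide by 110101 (XOR where the leading bit is 1):
  pos 0: 110010 XOR 110101 = 000111
  pos 3: 111100 XOR 110101 = 001001
  pos 5: 100100 XOR 110101 = 010001
  pos 6: 100010 XOR 110101 = 010111
  pos 7: 101110 XOR 110101 = 011011
  pos 8: 110110 XOR 110101 = 000011
Remainder (last 5 bits) = 00011. This is the CRC / FCS.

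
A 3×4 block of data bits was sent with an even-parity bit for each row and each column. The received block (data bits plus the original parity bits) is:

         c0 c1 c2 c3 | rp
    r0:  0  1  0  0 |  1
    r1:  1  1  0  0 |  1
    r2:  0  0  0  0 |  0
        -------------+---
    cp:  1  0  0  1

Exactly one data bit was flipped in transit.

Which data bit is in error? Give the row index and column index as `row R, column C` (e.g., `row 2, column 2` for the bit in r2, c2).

row 1, column 3

Recompute each row's even parity and compare to rp:
  r0: data parity 1, sent rp 1 → ok
  r1: data parity 0, sent rp 1 → mismatch
  r2: data parity 0, sent rp 0 → ok
Recompute each column's even parity and compare to cp:
  c0: data parity 1, sent cp 1 → ok
  c1: data parity 0, sent cp 0 → ok
  c2: data parity 0, sent cp 0 → ok
  c3: data parity 0, sent cp 1 → mismatch
Exactly one row (r1) and one column (c3) fail → the flipped bit is at their intersection.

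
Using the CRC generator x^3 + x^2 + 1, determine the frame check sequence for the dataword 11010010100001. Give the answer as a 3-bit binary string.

010

Append 3 zeros: 11010010100001000. Divide by 1101 (XOR where the leading bit is 1):
  pos 0: 1101 XOR 1101 = 0000
  pos 6: 1010 XOR 1101 = 0111
  pos 7: 1110 XOR 1101 = 0011
  pos 9: 1100 XOR 1101 = 0001
  pos 12: 1100 XOR 1101 = 0001
Remainder (last 3 bits) = 010. This is the CRC / FCS.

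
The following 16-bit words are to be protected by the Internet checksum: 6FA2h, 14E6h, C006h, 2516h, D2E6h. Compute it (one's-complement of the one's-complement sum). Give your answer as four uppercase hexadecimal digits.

One's-complement addition (fold any carry out of bit 15 back into bit 0):
  0x6FA2 + 0x14E6 = 0x08488
  0x8488 + 0xC006 = 0x1448E → wrap carry → 0x448F
  0x448F + 0x2516 = 0x069A5
  0x69A5 + 0xD2E6 = 0x13C8B → wrap carry → 0x3C8C
One's-complement sum = 0x3C8C.
Checksum = ~0x3C8C & 0xFFFF = 0xC373.

C373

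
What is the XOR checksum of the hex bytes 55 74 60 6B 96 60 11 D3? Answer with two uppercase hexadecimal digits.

XOR the bytes together:
  start with 0x55
  0x55 ⊕ 0x74 = 0x21
  0x21 ⊕ 0x60 = 0x41
  0x41 ⊕ 0x6B = 0x2A
  0x2A ⊕ 0x96 = 0xBC
  0xBC ⊕ 0x60 = 0xDC
  0xDC ⊕ 0x11 = 0xCD
  0xCD ⊕ 0xD3 = 0x1E

1E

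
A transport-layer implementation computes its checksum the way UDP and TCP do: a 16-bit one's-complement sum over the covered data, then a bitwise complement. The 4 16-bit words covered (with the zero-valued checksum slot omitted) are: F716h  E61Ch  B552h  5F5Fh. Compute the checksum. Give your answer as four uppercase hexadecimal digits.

0E1A

One's-complement addition (fold any carry out of bit 15 back into bit 0):
  0xF716 + 0xE61C = 0x1DD32 → wrap carry → 0xDD33
  0xDD33 + 0xB552 = 0x19285 → wrap carry → 0x9286
  0x9286 + 0x5F5F = 0x0F1E5
One's-complement sum = 0xF1E5.
Checksum = ~0xF1E5 & 0xFFFF = 0x0E1A.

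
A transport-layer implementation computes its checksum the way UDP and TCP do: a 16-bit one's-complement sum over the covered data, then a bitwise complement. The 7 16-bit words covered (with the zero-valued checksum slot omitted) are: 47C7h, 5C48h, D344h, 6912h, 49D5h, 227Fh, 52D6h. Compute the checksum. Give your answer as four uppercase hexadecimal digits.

One's-complement addition (fold any carry out of bit 15 back into bit 0):
  0x47C7 + 0x5C48 = 0x0A40F
  0xA40F + 0xD344 = 0x17753 → wrap carry → 0x7754
  0x7754 + 0x6912 = 0x0E066
  0xE066 + 0x49D5 = 0x12A3B → wrap carry → 0x2A3C
  0x2A3C + 0x227F = 0x04CBB
  0x4CBB + 0x52D6 = 0x09F91
One's-complement sum = 0x9F91.
Checksum = ~0x9F91 & 0xFFFF = 0x606E.

606E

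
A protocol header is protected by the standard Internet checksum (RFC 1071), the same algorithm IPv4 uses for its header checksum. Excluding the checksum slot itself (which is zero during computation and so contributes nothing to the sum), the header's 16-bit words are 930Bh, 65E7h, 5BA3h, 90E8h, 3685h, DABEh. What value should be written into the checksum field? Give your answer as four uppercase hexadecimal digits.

093D

One's-complement addition (fold any carry out of bit 15 back into bit 0):
  0x930B + 0x65E7 = 0x0F8F2
  0xF8F2 + 0x5BA3 = 0x15495 → wrap carry → 0x5496
  0x5496 + 0x90E8 = 0x0E57E
  0xE57E + 0x3685 = 0x11C03 → wrap carry → 0x1C04
  0x1C04 + 0xDABE = 0x0F6C2
One's-complement sum = 0xF6C2.
Checksum = ~0xF6C2 & 0xFFFF = 0x093D.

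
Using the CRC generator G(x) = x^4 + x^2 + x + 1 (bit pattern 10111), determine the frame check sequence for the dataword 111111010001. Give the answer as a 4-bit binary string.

Append 4 zeros: 1111110100010000. Divide by 10111 (XOR where the leading bit is 1):
  pos 0: 11111 XOR 10111 = 01000
  pos 1: 10001 XOR 10111 = 00110
  pos 3: 11001 XOR 10111 = 01110
  pos 4: 11100 XOR 10111 = 01011
  pos 5: 10110 XOR 10111 = 00001
  pos 9: 10100 XOR 10111 = 00011
Remainder (last 4 bits) = 1100. This is the CRC / FCS.

1100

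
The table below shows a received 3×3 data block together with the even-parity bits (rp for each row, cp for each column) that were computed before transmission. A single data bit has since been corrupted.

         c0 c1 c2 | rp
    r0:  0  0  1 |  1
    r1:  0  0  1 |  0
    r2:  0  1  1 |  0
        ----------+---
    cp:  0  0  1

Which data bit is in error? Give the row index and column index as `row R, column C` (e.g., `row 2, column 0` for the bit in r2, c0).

row 1, column 1

Recompute each row's even parity and compare to rp:
  r0: data parity 1, sent rp 1 → ok
  r1: data parity 1, sent rp 0 → mismatch
  r2: data parity 0, sent rp 0 → ok
Recompute each column's even parity and compare to cp:
  c0: data parity 0, sent cp 0 → ok
  c1: data parity 1, sent cp 0 → mismatch
  c2: data parity 1, sent cp 1 → ok
Exactly one row (r1) and one column (c1) fail → the flipped bit is at their intersection.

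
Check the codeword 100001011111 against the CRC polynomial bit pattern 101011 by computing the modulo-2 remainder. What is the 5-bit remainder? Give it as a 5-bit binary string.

Modulo-2 division of 100001011111 by 101011:
  pos 0: 100001 XOR 101011 = 001010
  pos 2: 101001 XOR 101011 = 000010
  pos 6: 101111 XOR 101011 = 000100
Remainder = 00100 (nonzero — an error is detected).

00100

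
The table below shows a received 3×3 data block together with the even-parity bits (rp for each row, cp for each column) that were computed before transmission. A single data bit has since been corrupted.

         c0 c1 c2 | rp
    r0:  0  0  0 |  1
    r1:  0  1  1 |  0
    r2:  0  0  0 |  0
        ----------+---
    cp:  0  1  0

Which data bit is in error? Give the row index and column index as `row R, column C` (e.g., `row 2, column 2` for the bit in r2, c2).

row 0, column 2

Recompute each row's even parity and compare to rp:
  r0: data parity 0, sent rp 1 → mismatch
  r1: data parity 0, sent rp 0 → ok
  r2: data parity 0, sent rp 0 → ok
Recompute each column's even parity and compare to cp:
  c0: data parity 0, sent cp 0 → ok
  c1: data parity 1, sent cp 1 → ok
  c2: data parity 1, sent cp 0 → mismatch
Exactly one row (r0) and one column (c2) fail → the flipped bit is at their intersection.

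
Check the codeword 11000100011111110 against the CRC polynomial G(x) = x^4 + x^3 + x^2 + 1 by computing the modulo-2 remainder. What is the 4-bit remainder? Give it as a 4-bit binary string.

Modulo-2 division of 11000100011111110 by 11101:
  pos 0: 11000 XOR 11101 = 00101
  pos 2: 10110 XOR 11101 = 01011
  pos 3: 10110 XOR 11101 = 01011
  pos 4: 10110 XOR 11101 = 01011
  pos 5: 10111 XOR 11101 = 01010
  pos 6: 10101 XOR 11101 = 01000
  pos 7: 10001 XOR 11101 = 01100
  pos 8: 11001 XOR 11101 = 00100
  pos 10: 10011 XOR 11101 = 01110
  pos 11: 11101 XOR 11101 = 00000
Remainder = 0000 (zero — the frame passes the CRC check).

0000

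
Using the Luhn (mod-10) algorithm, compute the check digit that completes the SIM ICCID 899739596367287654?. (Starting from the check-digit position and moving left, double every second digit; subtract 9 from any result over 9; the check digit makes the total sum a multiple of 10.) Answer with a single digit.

8

Partial digits right→left: 4 5 6 7 8 2 7 6 3 6 9 5 9 3 7 9 9 8
Double every second digit counting from the check-digit position (so the 1st, 3rd, 5th, ... of the partial from the right).
  doubled (with −9 where >9): 8 3 7 5 6 9 9 5 9 → sum 61
  kept as-is: 5 7 2 6 6 5 3 9 8 → sum 51
Total = 61 + 51 = 112.
Check digit = (10 − (112 mod 10)) mod 10 = 8.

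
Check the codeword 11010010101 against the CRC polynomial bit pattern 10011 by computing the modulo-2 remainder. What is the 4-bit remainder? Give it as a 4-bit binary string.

Modulo-2 division of 11010010101 by 10011:
  pos 0: 11010 XOR 10011 = 01001
  pos 1: 10010 XOR 10011 = 00001
  pos 5: 11010 XOR 10011 = 01001
  pos 6: 10011 XOR 10011 = 00000
Remainder = 0000 (zero — the frame passes the CRC check).

0000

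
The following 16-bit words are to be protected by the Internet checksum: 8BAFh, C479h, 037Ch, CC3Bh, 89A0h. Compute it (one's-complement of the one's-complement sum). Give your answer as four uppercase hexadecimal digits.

567E

One's-complement addition (fold any carry out of bit 15 back into bit 0):
  0x8BAF + 0xC479 = 0x15028 → wrap carry → 0x5029
  0x5029 + 0x037C = 0x053A5
  0x53A5 + 0xCC3B = 0x11FE0 → wrap carry → 0x1FE1
  0x1FE1 + 0x89A0 = 0x0A981
One's-complement sum = 0xA981.
Checksum = ~0xA981 & 0xFFFF = 0x567E.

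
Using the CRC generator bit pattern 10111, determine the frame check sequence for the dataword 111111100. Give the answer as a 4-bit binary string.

Append 4 zeros: 1111111000000. Divide by 10111 (XOR where the leading bit is 1):
  pos 0: 11111 XOR 10111 = 01000
  pos 1: 10001 XOR 10111 = 00110
  pos 3: 11010 XOR 10111 = 01101
  pos 4: 11010 XOR 10111 = 01101
  pos 5: 11010 XOR 10111 = 01101
  pos 6: 11010 XOR 10111 = 01101
  pos 7: 11010 XOR 10111 = 01101
  pos 8: 11010 XOR 10111 = 01101
Remainder (last 4 bits) = 1101. This is the CRC / FCS.

1101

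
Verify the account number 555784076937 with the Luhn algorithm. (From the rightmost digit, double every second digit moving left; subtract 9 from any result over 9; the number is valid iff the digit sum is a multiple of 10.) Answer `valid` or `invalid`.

invalid

From the right, keep odd positions and double even positions (subtract 9 from any doubled value over 9):
  doubled (positions 2,4,...): 6 3 0 7 1 1 → sum 18
  kept (positions 1,3,...): 7 9 7 4 7 5 → sum 39
Total = 57.
57 mod 10 = 7, so the number is invalid.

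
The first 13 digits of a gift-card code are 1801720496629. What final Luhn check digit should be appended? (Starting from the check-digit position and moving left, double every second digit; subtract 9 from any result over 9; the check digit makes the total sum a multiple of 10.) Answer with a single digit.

Partial digits right→left: 9 2 6 6 9 4 0 2 7 1 0 8 1
Double every second digit counting from the check-digit position (so the 1st, 3rd, 5th, ... of the partial from the right).
  doubled (with −9 where >9): 9 3 9 0 5 0 2 → sum 28
  kept as-is: 2 6 4 2 1 8 → sum 23
Total = 28 + 23 = 51.
Check digit = (10 − (51 mod 10)) mod 10 = 9.

9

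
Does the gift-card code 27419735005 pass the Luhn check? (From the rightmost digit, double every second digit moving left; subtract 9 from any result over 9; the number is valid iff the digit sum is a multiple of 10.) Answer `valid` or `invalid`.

From the right, keep odd positions and double even positions (subtract 9 from any doubled value over 9):
  doubled (positions 2,4,...): 0 1 5 2 5 → sum 13
  kept (positions 1,3,...): 5 0 3 9 4 2 → sum 23
Total = 36.
36 mod 10 = 6, so the number is invalid.

invalid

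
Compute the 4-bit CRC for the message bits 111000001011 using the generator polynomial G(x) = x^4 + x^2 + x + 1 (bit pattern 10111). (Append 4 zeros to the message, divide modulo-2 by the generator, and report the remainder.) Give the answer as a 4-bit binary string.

Append 4 zeros: 1110000010110000. Divide by 10111 (XOR where the leading bit is 1):
  pos 0: 11100 XOR 10111 = 01011
  pos 1: 10110 XOR 10111 = 00001
  pos 5: 10010 XOR 10111 = 00101
  pos 7: 10111 XOR 10111 = 00000
Remainder (last 4 bits) = 0000. This is the CRC / FCS.

0000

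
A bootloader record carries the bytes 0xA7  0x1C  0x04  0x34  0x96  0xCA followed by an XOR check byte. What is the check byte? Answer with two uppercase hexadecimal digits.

XOR the bytes together:
  start with 0xA7
  0xA7 ⊕ 0x1C = 0xBB
  0xBB ⊕ 0x04 = 0xBF
  0xBF ⊕ 0x34 = 0x8B
  0x8B ⊕ 0x96 = 0x1D
  0x1D ⊕ 0xCA = 0xD7

D7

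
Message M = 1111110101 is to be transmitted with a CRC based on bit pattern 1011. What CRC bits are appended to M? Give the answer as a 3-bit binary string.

001

Append 3 zeros: 1111110101000. Divide by 1011 (XOR where the leading bit is 1):
  pos 0: 1111 XOR 1011 = 0100
  pos 1: 1001 XOR 1011 = 0010
  pos 3: 1010 XOR 1011 = 0001
  pos 6: 1101 XOR 1011 = 0110
  pos 7: 1100 XOR 1011 = 0111
  pos 8: 1110 XOR 1011 = 0101
  pos 9: 1010 XOR 1011 = 0001
Remainder (last 3 bits) = 001. This is the CRC / FCS.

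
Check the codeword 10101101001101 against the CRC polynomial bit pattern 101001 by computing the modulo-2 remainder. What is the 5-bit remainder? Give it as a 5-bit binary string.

Modulo-2 division of 10101101001101 by 101001:
  pos 0: 101011 XOR 101001 = 000010
  pos 4: 100100 XOR 101001 = 001101
  pos 6: 110111 XOR 101001 = 011110
  pos 7: 111100 XOR 101001 = 010101
  pos 8: 101011 XOR 101001 = 000010
Remainder = 00010 (nonzero — an error is detected).

00010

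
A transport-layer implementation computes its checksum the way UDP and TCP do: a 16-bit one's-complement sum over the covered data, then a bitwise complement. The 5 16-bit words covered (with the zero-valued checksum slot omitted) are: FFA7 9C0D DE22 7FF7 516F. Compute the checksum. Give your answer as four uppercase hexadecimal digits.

One's-complement addition (fold any carry out of bit 15 back into bit 0):
  0xFFA7 + 0x9C0D = 0x19BB4 → wrap carry → 0x9BB5
  0x9BB5 + 0xDE22 = 0x179D7 → wrap carry → 0x79D8
  0x79D8 + 0x7FF7 = 0x0F9CF
  0xF9CF + 0x516F = 0x14B3E → wrap carry → 0x4B3F
One's-complement sum = 0x4B3F.
Checksum = ~0x4B3F & 0xFFFF = 0xB4C0.

B4C0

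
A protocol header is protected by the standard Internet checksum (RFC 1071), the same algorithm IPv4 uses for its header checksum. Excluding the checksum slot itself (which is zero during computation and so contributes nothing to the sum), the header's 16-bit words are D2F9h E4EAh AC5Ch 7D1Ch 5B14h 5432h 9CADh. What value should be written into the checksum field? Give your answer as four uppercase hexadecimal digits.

D2AD

One's-complement addition (fold any carry out of bit 15 back into bit 0):
  0xD2F9 + 0xE4EA = 0x1B7E3 → wrap carry → 0xB7E4
  0xB7E4 + 0xAC5C = 0x16440 → wrap carry → 0x6441
  0x6441 + 0x7D1C = 0x0E15D
  0xE15D + 0x5B14 = 0x13C71 → wrap carry → 0x3C72
  0x3C72 + 0x5432 = 0x090A4
  0x90A4 + 0x9CAD = 0x12D51 → wrap carry → 0x2D52
One's-complement sum = 0x2D52.
Checksum = ~0x2D52 & 0xFFFF = 0xD2AD.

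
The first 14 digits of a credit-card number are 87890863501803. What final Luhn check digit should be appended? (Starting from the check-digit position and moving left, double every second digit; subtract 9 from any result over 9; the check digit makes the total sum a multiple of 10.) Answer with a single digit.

Partial digits right→left: 3 0 8 1 0 5 3 6 8 0 9 8 7 8
Double every second digit counting from the check-digit position (so the 1st, 3rd, 5th, ... of the partial from the right).
  doubled (with −9 where >9): 6 7 0 6 7 9 5 → sum 40
  kept as-is: 0 1 5 6 0 8 8 → sum 28
Total = 40 + 28 = 68.
Check digit = (10 − (68 mod 10)) mod 10 = 2.

2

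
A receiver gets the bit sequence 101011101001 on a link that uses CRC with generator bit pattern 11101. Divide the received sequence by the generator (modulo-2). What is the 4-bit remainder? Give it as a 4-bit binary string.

Modulo-2 division of 101011101001 by 11101:
  pos 0: 10101 XOR 11101 = 01000
  pos 1: 10001 XOR 11101 = 01100
  pos 2: 11001 XOR 11101 = 00100
  pos 4: 10001 XOR 11101 = 01100
  pos 5: 11000 XOR 11101 = 00101
  pos 7: 10101 XOR 11101 = 01000
Remainder = 1000 (nonzero — an error is detected).

1000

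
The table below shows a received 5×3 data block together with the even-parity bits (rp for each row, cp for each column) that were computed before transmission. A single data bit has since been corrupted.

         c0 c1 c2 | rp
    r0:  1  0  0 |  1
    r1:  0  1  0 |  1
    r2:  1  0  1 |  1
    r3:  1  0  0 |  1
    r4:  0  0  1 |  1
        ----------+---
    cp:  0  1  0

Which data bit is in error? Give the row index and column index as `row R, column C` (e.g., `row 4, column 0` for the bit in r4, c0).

row 2, column 0

Recompute each row's even parity and compare to rp:
  r0: data parity 1, sent rp 1 → ok
  r1: data parity 1, sent rp 1 → ok
  r2: data parity 0, sent rp 1 → mismatch
  r3: data parity 1, sent rp 1 → ok
  r4: data parity 1, sent rp 1 → ok
Recompute each column's even parity and compare to cp:
  c0: data parity 1, sent cp 0 → mismatch
  c1: data parity 1, sent cp 1 → ok
  c2: data parity 0, sent cp 0 → ok
Exactly one row (r2) and one column (c0) fail → the flipped bit is at their intersection.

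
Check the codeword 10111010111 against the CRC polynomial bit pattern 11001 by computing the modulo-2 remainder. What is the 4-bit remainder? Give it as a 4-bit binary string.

0010

Modulo-2 division of 10111010111 by 11001:
  pos 0: 10111 XOR 11001 = 01110
  pos 1: 11100 XOR 11001 = 00101
  pos 3: 10110 XOR 11001 = 01111
  pos 4: 11111 XOR 11001 = 00110
  pos 6: 11011 XOR 11001 = 00010
Remainder = 0010 (nonzero — an error is detected).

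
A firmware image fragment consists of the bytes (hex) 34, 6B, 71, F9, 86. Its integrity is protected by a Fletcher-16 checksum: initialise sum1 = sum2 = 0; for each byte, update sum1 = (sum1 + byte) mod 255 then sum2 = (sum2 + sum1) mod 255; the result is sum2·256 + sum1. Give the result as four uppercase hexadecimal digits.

Running sums (mod 255):
  after byte 0 (34): sum1=52, sum2=52
  after byte 1 (6B): sum1=159, sum2=211
  after byte 2 (71): sum1=17, sum2=228
  after byte 3 (F9): sum1=11, sum2=239
  after byte 4 (86): sum1=145, sum2=129
Checksum = sum2·256 + sum1 = 129·256 + 145 = 33169 = 0x8191.

8191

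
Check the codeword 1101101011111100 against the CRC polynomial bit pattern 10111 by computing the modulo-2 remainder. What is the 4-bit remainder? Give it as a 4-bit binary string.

Modulo-2 division of 1101101011111100 by 10111:
  pos 0: 11011 XOR 10111 = 01100
  pos 1: 11000 XOR 10111 = 01111
  pos 2: 11111 XOR 10111 = 01000
  pos 3: 10000 XOR 10111 = 00111
  pos 5: 11111 XOR 10111 = 01000
  pos 6: 10001 XOR 10111 = 00110
  pos 8: 11011 XOR 10111 = 01100
  pos 9: 11001 XOR 10111 = 01110
  pos 10: 11100 XOR 10111 = 01011
  pos 11: 10110 XOR 10111 = 00001
Remainder = 0001 (nonzero — an error is detected).

0001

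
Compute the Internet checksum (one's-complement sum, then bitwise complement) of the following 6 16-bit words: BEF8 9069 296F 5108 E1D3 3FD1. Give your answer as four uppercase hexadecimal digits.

One's-complement addition (fold any carry out of bit 15 back into bit 0):
  0xBEF8 + 0x9069 = 0x14F61 → wrap carry → 0x4F62
  0x4F62 + 0x296F = 0x078D1
  0x78D1 + 0x5108 = 0x0C9D9
  0xC9D9 + 0xE1D3 = 0x1ABAC → wrap carry → 0xABAD
  0xABAD + 0x3FD1 = 0x0EB7E
One's-complement sum = 0xEB7E.
Checksum = ~0xEB7E & 0xFFFF = 0x1481.

1481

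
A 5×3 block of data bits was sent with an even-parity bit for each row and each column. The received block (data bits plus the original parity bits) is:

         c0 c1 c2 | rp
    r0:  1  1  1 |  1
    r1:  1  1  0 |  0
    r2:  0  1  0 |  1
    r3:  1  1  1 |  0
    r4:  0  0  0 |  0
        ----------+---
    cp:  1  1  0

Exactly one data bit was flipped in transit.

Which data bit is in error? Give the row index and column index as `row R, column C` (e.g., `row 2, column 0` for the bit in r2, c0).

row 3, column 1

Recompute each row's even parity and compare to rp:
  r0: data parity 1, sent rp 1 → ok
  r1: data parity 0, sent rp 0 → ok
  r2: data parity 1, sent rp 1 → ok
  r3: data parity 1, sent rp 0 → mismatch
  r4: data parity 0, sent rp 0 → ok
Recompute each column's even parity and compare to cp:
  c0: data parity 1, sent cp 1 → ok
  c1: data parity 0, sent cp 1 → mismatch
  c2: data parity 0, sent cp 0 → ok
Exactly one row (r3) and one column (c1) fail → the flipped bit is at their intersection.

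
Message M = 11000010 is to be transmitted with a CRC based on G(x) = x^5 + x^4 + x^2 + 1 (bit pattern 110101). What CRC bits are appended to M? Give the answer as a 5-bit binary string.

Append 5 zeros: 1100001000000. Divide by 110101 (XOR where the leading bit is 1):
  pos 0: 110000 XOR 110101 = 000101
  pos 3: 101100 XOR 110101 = 011001
  pos 4: 110010 XOR 110101 = 000111
  pos 7: 111000 XOR 110101 = 001101
Remainder (last 5 bits) = 01101. This is the CRC / FCS.

01101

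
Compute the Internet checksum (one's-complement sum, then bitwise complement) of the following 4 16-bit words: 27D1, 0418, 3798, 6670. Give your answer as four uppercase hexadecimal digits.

360E

One's-complement addition (fold any carry out of bit 15 back into bit 0):
  0x27D1 + 0x0418 = 0x02BE9
  0x2BE9 + 0x3798 = 0x06381
  0x6381 + 0x6670 = 0x0C9F1
One's-complement sum = 0xC9F1.
Checksum = ~0xC9F1 & 0xFFFF = 0x360E.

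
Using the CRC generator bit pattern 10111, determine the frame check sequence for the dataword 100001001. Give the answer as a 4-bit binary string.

Append 4 zeros: 1000010010000. Divide by 10111 (XOR where the leading bit is 1):
  pos 0: 10000 XOR 10111 = 00111
  pos 2: 11110 XOR 10111 = 01001
  pos 3: 10010 XOR 10111 = 00101
  pos 5: 10110 XOR 10111 = 00001
Remainder (last 4 bits) = 1000. This is the CRC / FCS.

1000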